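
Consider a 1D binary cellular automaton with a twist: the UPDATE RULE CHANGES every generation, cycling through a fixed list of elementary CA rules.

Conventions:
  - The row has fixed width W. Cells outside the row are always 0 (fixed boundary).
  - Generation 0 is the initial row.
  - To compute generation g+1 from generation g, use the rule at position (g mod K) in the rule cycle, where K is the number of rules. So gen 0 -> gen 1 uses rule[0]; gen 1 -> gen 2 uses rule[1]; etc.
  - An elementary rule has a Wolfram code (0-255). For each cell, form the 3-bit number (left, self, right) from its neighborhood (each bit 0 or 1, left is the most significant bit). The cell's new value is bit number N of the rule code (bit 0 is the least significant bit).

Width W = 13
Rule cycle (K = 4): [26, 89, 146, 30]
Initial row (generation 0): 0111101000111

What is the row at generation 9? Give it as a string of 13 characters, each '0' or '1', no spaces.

Answer: 1100011010010

Derivation:
Gen 0: 0111101000111
Gen 1 (rule 26): 1100000101100
Gen 2 (rule 89): 1111110001111
Gen 3 (rule 146): 0111101010110
Gen 4 (rule 30): 1100001010101
Gen 5 (rule 26): 1010010000000
Gen 6 (rule 89): 0001001111111
Gen 7 (rule 146): 0010110111110
Gen 8 (rule 30): 0110100100001
Gen 9 (rule 26): 1100011010010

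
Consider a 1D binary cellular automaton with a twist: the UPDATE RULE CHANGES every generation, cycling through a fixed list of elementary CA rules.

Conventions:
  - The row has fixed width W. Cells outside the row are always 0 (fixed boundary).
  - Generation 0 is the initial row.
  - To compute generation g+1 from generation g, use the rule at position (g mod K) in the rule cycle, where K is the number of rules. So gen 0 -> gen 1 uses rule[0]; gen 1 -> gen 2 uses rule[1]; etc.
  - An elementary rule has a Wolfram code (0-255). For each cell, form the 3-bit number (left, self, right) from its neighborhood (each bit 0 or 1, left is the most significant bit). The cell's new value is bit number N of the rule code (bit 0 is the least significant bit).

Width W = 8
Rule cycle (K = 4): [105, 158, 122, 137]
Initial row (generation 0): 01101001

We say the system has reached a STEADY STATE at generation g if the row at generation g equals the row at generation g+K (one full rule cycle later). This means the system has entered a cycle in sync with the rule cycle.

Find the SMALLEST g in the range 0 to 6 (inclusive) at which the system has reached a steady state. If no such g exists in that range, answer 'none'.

Answer: 6

Derivation:
Gen 0: 01101001
Gen 1 (rule 105): 01110000
Gen 2 (rule 158): 11101000
Gen 3 (rule 122): 10110100
Gen 4 (rule 137): 00100001
Gen 5 (rule 105): 10001100
Gen 6 (rule 158): 11011010
Gen 7 (rule 122): 11111101
Gen 8 (rule 137): 11111000
Gen 9 (rule 105): 10001011
Gen 10 (rule 158): 11011010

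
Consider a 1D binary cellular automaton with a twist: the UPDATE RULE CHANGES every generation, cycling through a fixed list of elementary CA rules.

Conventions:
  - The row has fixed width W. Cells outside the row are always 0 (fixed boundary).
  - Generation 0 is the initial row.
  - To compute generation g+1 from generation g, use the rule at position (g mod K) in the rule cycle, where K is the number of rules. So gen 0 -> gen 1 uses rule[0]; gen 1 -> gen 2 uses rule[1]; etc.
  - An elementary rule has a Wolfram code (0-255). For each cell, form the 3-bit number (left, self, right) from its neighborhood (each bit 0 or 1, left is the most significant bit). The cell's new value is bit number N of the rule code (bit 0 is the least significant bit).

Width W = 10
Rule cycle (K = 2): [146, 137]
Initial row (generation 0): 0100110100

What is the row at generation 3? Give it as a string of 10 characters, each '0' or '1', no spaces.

Gen 0: 0100110100
Gen 1 (rule 146): 1011000010
Gen 2 (rule 137): 0010011000
Gen 3 (rule 146): 0101100100

Answer: 0101100100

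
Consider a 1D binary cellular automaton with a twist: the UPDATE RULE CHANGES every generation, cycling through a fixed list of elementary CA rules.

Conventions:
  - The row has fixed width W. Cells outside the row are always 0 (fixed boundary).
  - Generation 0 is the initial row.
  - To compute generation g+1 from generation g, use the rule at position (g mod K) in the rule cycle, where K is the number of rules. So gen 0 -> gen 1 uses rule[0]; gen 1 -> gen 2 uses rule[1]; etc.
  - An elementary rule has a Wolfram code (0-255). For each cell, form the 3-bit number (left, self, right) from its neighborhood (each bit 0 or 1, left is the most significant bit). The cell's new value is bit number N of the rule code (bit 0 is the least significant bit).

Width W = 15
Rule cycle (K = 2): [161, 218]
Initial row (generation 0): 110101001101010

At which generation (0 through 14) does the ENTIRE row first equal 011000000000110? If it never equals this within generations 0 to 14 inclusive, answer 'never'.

Answer: 6

Derivation:
Gen 0: 110101001101010
Gen 1 (rule 161): 001010000010100
Gen 2 (rule 218): 010001000100010
Gen 3 (rule 161): 000100010001000
Gen 4 (rule 218): 001010101010100
Gen 5 (rule 161): 100101010101001
Gen 6 (rule 218): 011000000000110
Gen 7 (rule 161): 000011111110000
Gen 8 (rule 218): 000111111111000
Gen 9 (rule 161): 110011111110011
Gen 10 (rule 218): 111111111111111
Gen 11 (rule 161): 011111111111110
Gen 12 (rule 218): 111111111111111
Gen 13 (rule 161): 011111111111110
Gen 14 (rule 218): 111111111111111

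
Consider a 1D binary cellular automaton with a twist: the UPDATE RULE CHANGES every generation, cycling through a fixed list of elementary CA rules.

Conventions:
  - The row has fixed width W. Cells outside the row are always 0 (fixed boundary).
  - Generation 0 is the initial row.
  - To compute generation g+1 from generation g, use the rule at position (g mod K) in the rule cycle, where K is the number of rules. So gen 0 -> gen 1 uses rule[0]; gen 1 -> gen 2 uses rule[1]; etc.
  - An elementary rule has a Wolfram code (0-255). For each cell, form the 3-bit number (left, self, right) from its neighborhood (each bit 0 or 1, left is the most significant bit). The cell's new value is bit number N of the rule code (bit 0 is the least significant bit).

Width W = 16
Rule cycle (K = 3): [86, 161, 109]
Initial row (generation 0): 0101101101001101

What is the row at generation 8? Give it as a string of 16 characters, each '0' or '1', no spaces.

Gen 0: 0101101101001101
Gen 1 (rule 86): 1100100101110101
Gen 2 (rule 161): 0000000010101010
Gen 3 (rule 109): 1111111011111110
Gen 4 (rule 86): 0000001000000011
Gen 5 (rule 161): 1111100011111000
Gen 6 (rule 109): 1000101010001011
Gen 7 (rule 86): 1101101011011001
Gen 8 (rule 161): 0010010100100000

Answer: 0010010100100000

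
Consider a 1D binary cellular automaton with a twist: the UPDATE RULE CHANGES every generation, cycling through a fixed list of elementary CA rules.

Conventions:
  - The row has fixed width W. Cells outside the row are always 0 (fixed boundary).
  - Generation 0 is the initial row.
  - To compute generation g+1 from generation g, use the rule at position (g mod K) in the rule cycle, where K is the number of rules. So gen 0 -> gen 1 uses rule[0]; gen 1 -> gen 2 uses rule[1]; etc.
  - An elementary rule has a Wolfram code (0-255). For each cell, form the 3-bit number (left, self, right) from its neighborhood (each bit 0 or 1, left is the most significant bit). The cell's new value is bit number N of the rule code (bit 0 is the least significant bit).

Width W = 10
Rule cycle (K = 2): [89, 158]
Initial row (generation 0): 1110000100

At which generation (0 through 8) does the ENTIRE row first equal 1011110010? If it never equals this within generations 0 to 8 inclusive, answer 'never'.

Answer: 8

Derivation:
Gen 0: 1110000100
Gen 1 (rule 89): 1011110011
Gen 2 (rule 158): 1011101110
Gen 3 (rule 89): 0010101011
Gen 4 (rule 158): 0110101010
Gen 5 (rule 89): 0110000001
Gen 6 (rule 158): 1101000011
Gen 7 (rule 89): 1100111011
Gen 8 (rule 158): 1011110010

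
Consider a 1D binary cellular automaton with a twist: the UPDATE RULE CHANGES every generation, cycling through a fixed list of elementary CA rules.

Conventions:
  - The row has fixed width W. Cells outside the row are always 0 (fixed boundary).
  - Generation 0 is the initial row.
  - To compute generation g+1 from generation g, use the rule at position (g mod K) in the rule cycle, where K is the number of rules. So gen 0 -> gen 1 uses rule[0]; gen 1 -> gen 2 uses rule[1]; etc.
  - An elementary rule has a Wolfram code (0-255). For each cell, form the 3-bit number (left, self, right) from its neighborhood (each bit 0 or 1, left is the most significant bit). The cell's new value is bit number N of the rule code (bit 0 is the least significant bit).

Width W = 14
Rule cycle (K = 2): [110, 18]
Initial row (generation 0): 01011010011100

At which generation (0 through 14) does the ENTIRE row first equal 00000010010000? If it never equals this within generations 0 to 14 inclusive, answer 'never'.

Answer: 8

Derivation:
Gen 0: 01011010011100
Gen 1 (rule 110): 11111110110100
Gen 2 (rule 18): 00000000000010
Gen 3 (rule 110): 00000000000110
Gen 4 (rule 18): 00000000001001
Gen 5 (rule 110): 00000000011011
Gen 6 (rule 18): 00000000100000
Gen 7 (rule 110): 00000001100000
Gen 8 (rule 18): 00000010010000
Gen 9 (rule 110): 00000110110000
Gen 10 (rule 18): 00001000001000
Gen 11 (rule 110): 00011000011000
Gen 12 (rule 18): 00100100100100
Gen 13 (rule 110): 01101101101100
Gen 14 (rule 18): 10000000000010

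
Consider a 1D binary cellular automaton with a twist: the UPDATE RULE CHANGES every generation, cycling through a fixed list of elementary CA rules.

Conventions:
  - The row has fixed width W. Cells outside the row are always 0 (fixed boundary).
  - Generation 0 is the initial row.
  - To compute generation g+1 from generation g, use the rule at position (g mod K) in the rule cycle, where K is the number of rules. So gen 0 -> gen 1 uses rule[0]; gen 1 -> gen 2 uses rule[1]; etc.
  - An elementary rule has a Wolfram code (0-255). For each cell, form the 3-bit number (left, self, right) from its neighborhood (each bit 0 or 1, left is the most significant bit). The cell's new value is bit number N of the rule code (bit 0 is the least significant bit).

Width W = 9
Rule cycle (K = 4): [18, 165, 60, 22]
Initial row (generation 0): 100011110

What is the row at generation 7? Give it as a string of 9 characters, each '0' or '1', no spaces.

Gen 0: 100011110
Gen 1 (rule 18): 010100001
Gen 2 (rule 165): 011101101
Gen 3 (rule 60): 010011011
Gen 4 (rule 22): 111100000
Gen 5 (rule 18): 000010000
Gen 6 (rule 165): 111010111
Gen 7 (rule 60): 100111100

Answer: 100111100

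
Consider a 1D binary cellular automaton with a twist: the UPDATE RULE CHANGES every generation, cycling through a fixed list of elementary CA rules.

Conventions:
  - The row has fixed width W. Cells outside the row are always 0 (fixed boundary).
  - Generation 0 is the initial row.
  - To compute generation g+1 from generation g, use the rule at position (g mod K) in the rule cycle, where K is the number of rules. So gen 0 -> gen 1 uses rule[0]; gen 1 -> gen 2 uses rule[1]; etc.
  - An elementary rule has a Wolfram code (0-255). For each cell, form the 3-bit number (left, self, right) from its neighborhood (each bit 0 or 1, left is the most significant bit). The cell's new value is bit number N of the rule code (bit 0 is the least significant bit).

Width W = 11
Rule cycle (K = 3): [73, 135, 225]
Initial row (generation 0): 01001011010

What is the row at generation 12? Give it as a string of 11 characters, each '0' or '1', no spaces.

Answer: 01011111111

Derivation:
Gen 0: 01001011010
Gen 1 (rule 73): 00000011000
Gen 2 (rule 135): 11111100011
Gen 3 (rule 225): 01111101001
Gen 4 (rule 73): 01000100000
Gen 5 (rule 135): 11011101111
Gen 6 (rule 225): 01101110111
Gen 7 (rule 73): 01101010101
Gen 8 (rule 135): 10001010101
Gen 9 (rule 225): 00100101010
Gen 10 (rule 73): 10000000000
Gen 11 (rule 135): 10111111111
Gen 12 (rule 225): 01011111111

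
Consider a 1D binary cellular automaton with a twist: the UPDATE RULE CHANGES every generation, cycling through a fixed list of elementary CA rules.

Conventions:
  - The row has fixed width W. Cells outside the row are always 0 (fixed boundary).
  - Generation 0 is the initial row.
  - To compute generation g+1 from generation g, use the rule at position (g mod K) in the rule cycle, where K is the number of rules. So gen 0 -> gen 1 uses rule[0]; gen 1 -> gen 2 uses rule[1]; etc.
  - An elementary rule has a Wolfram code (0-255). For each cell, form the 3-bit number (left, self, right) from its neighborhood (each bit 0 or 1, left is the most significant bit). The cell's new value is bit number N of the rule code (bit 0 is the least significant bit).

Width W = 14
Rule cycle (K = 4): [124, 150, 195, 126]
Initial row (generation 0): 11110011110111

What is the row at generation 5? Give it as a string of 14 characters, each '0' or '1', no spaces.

Answer: 10000000011101

Derivation:
Gen 0: 11110011110111
Gen 1 (rule 124): 10011010011101
Gen 2 (rule 150): 11100011101001
Gen 3 (rule 195): 01101101100010
Gen 4 (rule 126): 11111111110111
Gen 5 (rule 124): 10000000011101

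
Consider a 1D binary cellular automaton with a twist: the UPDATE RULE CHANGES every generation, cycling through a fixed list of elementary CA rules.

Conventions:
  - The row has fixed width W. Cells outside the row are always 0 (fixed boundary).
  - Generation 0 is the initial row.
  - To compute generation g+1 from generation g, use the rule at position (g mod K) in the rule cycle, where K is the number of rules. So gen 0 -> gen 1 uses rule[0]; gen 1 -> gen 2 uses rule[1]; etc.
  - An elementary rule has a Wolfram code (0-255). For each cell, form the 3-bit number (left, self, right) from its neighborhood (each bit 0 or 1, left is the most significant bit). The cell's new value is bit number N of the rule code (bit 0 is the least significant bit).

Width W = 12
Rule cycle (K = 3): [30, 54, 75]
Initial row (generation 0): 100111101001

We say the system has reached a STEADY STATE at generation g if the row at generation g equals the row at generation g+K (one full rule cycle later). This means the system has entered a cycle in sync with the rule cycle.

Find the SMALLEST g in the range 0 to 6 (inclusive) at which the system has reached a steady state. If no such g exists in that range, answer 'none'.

Gen 0: 100111101001
Gen 1 (rule 30): 111100001111
Gen 2 (rule 54): 000010010000
Gen 3 (rule 75): 111100100111
Gen 4 (rule 30): 100011111100
Gen 5 (rule 54): 110100000010
Gen 6 (rule 75): 110001111100
Gen 7 (rule 30): 101011000010
Gen 8 (rule 54): 111100100111
Gen 9 (rule 75): 100101001101

Answer: none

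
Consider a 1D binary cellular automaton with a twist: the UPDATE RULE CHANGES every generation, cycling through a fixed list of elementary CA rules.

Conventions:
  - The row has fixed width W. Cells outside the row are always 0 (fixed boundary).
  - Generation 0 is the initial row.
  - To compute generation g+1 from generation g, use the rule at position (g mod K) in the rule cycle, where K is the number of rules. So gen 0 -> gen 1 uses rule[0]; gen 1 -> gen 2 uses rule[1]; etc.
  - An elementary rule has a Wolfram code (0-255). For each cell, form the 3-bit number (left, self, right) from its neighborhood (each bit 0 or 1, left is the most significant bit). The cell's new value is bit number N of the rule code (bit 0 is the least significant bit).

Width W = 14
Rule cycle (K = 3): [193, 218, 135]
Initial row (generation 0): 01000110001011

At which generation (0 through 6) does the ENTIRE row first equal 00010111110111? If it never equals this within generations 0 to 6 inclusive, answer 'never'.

Gen 0: 01000110001011
Gen 1 (rule 193): 00010010100001
Gen 2 (rule 218): 00101100010010
Gen 3 (rule 135): 11100001110110
Gen 4 (rule 193): 01101100110010
Gen 5 (rule 218): 11101111111101
Gen 6 (rule 135): 01000111111001

Answer: never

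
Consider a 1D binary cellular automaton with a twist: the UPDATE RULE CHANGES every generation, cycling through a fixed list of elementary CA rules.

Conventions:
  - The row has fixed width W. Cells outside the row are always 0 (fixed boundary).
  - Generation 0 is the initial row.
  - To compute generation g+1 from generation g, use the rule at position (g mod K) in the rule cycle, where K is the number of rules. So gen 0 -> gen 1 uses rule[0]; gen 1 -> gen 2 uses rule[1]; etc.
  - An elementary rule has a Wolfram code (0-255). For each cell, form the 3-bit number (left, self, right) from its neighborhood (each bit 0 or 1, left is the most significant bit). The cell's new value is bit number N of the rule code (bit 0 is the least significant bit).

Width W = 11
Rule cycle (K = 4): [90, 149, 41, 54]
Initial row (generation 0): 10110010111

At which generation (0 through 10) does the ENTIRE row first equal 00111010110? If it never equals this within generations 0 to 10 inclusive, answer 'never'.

Gen 0: 10110010111
Gen 1 (rule 90): 00111100101
Gen 2 (rule 149): 10011010101
Gen 3 (rule 41): 00010101010
Gen 4 (rule 54): 00111111111
Gen 5 (rule 90): 01100000001
Gen 6 (rule 149): 00011111101
Gen 7 (rule 41): 11010000010
Gen 8 (rule 54): 00111000111
Gen 9 (rule 90): 01101101101
Gen 10 (rule 149): 00000000001

Answer: never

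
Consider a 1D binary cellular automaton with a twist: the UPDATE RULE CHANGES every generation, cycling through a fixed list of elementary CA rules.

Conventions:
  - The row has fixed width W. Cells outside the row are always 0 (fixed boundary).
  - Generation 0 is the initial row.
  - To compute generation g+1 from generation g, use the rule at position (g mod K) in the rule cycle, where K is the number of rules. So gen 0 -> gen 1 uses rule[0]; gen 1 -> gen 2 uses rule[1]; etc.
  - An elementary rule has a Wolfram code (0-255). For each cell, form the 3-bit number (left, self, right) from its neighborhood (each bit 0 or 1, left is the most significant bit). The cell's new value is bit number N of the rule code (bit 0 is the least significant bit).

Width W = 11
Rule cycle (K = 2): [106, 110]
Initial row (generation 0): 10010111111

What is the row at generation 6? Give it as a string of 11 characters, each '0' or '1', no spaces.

Answer: 11110000010

Derivation:
Gen 0: 10010111111
Gen 1 (rule 106): 00101100001
Gen 2 (rule 110): 01111100011
Gen 3 (rule 106): 11000100111
Gen 4 (rule 110): 11001101101
Gen 5 (rule 106): 11011111110
Gen 6 (rule 110): 11110000010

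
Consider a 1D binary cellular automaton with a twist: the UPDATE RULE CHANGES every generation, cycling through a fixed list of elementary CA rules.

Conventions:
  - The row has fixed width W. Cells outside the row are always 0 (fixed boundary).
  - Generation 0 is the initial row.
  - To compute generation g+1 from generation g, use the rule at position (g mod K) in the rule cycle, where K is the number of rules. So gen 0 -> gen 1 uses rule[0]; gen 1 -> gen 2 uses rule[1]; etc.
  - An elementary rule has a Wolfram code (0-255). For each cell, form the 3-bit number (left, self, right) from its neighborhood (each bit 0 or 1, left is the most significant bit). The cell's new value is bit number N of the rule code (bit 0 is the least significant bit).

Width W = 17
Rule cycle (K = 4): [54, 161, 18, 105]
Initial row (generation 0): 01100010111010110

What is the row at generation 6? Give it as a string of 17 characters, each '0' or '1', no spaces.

Gen 0: 01100010111010110
Gen 1 (rule 54): 10010111000111001
Gen 2 (rule 161): 00001010010010000
Gen 3 (rule 18): 00010001101101000
Gen 4 (rule 105): 11000101111110011
Gen 5 (rule 54): 00101110000001100
Gen 6 (rule 161): 10010100111100001

Answer: 10010100111100001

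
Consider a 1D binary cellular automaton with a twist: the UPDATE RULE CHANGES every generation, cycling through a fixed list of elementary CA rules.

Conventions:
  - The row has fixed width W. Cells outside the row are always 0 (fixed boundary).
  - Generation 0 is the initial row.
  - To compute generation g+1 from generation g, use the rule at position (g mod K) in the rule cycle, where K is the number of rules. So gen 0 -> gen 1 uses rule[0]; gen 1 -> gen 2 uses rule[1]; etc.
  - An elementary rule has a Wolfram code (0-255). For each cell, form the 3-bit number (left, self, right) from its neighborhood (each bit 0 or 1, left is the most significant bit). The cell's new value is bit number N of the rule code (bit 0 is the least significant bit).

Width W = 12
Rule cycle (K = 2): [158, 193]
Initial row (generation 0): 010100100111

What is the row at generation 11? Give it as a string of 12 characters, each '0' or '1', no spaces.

Answer: 111111010011

Derivation:
Gen 0: 010100100111
Gen 1 (rule 158): 110111111110
Gen 2 (rule 193): 010011111110
Gen 3 (rule 158): 111111111101
Gen 4 (rule 193): 011111111100
Gen 5 (rule 158): 111111111010
Gen 6 (rule 193): 011111111000
Gen 7 (rule 158): 111111110100
Gen 8 (rule 193): 011111110001
Gen 9 (rule 158): 111111101011
Gen 10 (rule 193): 011111100001
Gen 11 (rule 158): 111111010011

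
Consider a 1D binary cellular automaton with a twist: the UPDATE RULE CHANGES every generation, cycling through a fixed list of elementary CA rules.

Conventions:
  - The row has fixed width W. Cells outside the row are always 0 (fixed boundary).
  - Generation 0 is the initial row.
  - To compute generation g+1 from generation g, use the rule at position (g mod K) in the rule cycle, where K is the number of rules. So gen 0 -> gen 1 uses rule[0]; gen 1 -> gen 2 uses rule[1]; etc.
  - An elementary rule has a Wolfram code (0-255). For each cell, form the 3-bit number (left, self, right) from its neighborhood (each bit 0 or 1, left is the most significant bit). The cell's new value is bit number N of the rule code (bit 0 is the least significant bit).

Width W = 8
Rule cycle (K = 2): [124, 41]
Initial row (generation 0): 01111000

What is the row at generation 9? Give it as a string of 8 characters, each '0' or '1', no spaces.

Answer: 01100101

Derivation:
Gen 0: 01111000
Gen 1 (rule 124): 01001100
Gen 2 (rule 41): 00001001
Gen 3 (rule 124): 00001101
Gen 4 (rule 41): 11101010
Gen 5 (rule 124): 10111111
Gen 6 (rule 41): 01100000
Gen 7 (rule 124): 01110000
Gen 8 (rule 41): 01000111
Gen 9 (rule 124): 01100101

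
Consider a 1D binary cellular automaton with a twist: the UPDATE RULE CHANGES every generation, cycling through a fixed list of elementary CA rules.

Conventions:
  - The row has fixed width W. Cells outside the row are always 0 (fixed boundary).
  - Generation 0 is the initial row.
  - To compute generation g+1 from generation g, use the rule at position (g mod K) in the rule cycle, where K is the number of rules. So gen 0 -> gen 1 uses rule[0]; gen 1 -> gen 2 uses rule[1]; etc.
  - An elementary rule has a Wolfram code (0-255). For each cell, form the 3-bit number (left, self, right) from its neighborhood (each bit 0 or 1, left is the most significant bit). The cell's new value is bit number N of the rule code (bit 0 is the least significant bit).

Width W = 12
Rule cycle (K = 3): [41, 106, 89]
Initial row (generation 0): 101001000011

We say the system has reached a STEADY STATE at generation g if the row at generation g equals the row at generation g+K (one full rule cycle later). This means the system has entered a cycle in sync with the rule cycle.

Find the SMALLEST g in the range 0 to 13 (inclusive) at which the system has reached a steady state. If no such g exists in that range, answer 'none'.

Gen 0: 101001000011
Gen 1 (rule 41): 010000011010
Gen 2 (rule 106): 100000111100
Gen 3 (rule 89): 011110100111
Gen 4 (rule 41): 010001000100
Gen 5 (rule 106): 100010001000
Gen 6 (rule 89): 011001100111
Gen 7 (rule 41): 010001000100
Gen 8 (rule 106): 100010001000
Gen 9 (rule 89): 011001100111
Gen 10 (rule 41): 010001000100
Gen 11 (rule 106): 100010001000
Gen 12 (rule 89): 011001100111
Gen 13 (rule 41): 010001000100
Gen 14 (rule 106): 100010001000
Gen 15 (rule 89): 011001100111
Gen 16 (rule 41): 010001000100

Answer: 4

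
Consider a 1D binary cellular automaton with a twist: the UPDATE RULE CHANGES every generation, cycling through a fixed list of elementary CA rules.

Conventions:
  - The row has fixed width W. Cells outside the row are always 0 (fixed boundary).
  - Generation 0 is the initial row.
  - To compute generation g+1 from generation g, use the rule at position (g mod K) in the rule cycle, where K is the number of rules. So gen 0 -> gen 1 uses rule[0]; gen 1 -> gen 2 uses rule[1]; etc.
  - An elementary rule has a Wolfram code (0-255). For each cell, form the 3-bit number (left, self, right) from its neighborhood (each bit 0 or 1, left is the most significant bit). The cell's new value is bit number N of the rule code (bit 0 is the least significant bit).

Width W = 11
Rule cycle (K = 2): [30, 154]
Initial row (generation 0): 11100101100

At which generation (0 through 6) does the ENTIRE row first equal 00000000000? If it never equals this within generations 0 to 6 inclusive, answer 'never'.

Answer: 6

Derivation:
Gen 0: 11100101100
Gen 1 (rule 30): 10011101010
Gen 2 (rule 154): 01111000001
Gen 3 (rule 30): 11000100011
Gen 4 (rule 154): 10101010110
Gen 5 (rule 30): 10101010101
Gen 6 (rule 154): 00000000000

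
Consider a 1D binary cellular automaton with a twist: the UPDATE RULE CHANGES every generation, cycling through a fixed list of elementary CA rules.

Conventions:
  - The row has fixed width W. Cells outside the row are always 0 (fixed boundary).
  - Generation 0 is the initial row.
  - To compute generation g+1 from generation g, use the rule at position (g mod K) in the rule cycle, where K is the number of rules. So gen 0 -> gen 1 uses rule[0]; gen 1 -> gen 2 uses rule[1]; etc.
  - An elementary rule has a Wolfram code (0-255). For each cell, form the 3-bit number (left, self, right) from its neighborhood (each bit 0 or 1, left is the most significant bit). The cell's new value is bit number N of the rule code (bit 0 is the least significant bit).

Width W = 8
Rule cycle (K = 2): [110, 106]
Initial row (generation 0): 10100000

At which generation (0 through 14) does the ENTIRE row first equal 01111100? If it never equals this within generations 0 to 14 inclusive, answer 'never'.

Answer: never

Derivation:
Gen 0: 10100000
Gen 1 (rule 110): 11100000
Gen 2 (rule 106): 10100000
Gen 3 (rule 110): 11100000
Gen 4 (rule 106): 10100000
Gen 5 (rule 110): 11100000
Gen 6 (rule 106): 10100000
Gen 7 (rule 110): 11100000
Gen 8 (rule 106): 10100000
Gen 9 (rule 110): 11100000
Gen 10 (rule 106): 10100000
Gen 11 (rule 110): 11100000
Gen 12 (rule 106): 10100000
Gen 13 (rule 110): 11100000
Gen 14 (rule 106): 10100000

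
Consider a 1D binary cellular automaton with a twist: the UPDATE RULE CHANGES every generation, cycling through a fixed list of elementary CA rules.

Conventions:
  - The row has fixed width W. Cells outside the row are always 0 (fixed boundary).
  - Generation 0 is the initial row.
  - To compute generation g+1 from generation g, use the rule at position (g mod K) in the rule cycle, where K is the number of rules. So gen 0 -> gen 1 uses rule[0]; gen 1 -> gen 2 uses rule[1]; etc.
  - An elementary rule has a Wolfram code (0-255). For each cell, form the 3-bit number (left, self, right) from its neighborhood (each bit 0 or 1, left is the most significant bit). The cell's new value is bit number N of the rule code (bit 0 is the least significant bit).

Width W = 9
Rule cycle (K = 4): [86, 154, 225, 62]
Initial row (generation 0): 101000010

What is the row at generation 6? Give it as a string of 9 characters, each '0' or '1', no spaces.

Gen 0: 101000010
Gen 1 (rule 86): 101100111
Gen 2 (rule 154): 001011110
Gen 3 (rule 225): 100101110
Gen 4 (rule 62): 111111001
Gen 5 (rule 86): 000001111
Gen 6 (rule 154): 000011110

Answer: 000011110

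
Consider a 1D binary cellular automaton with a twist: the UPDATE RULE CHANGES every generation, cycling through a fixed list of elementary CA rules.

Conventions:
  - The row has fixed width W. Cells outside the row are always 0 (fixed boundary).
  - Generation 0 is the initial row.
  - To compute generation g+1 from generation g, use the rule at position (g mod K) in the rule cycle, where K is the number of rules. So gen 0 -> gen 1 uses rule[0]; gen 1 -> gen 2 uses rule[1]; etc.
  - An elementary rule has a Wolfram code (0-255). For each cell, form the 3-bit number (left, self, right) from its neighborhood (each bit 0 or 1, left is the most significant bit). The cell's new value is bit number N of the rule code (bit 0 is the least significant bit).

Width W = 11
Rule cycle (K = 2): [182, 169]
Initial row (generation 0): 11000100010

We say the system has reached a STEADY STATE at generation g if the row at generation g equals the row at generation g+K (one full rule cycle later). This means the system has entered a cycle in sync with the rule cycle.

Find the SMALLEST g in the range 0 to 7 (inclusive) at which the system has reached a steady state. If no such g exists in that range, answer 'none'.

Gen 0: 11000100010
Gen 1 (rule 182): 00101110111
Gen 2 (rule 169): 10011101110
Gen 3 (rule 182): 11101010101
Gen 4 (rule 169): 11010101010
Gen 5 (rule 182): 00111111111
Gen 6 (rule 169): 10111111110
Gen 7 (rule 182): 11011111101
Gen 8 (rule 169): 10111111010
Gen 9 (rule 182): 11011110111

Answer: none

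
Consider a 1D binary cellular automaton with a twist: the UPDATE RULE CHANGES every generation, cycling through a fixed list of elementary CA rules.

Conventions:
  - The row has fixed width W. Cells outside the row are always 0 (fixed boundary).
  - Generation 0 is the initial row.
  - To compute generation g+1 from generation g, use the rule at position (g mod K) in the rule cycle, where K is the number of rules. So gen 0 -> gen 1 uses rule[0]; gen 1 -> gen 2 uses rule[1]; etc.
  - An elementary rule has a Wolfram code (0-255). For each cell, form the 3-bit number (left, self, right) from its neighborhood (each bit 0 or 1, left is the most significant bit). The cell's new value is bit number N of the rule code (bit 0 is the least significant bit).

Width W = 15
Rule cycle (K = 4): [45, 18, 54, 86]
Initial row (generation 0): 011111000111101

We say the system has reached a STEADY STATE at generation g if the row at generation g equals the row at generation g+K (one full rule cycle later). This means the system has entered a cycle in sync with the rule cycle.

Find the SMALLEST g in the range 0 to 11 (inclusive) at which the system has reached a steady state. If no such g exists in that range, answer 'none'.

Gen 0: 011111000111101
Gen 1 (rule 45): 010000010100011
Gen 2 (rule 18): 101000100010100
Gen 3 (rule 54): 111101110111110
Gen 4 (rule 86): 000100010000011
Gen 5 (rule 45): 110101010111010
Gen 6 (rule 18): 000000000000001
Gen 7 (rule 54): 000000000000011
Gen 8 (rule 86): 000000000000101
Gen 9 (rule 45): 111111111110111
Gen 10 (rule 18): 000000000000000
Gen 11 (rule 54): 000000000000000
Gen 12 (rule 86): 000000000000000
Gen 13 (rule 45): 111111111111111
Gen 14 (rule 18): 000000000000000
Gen 15 (rule 54): 000000000000000

Answer: 10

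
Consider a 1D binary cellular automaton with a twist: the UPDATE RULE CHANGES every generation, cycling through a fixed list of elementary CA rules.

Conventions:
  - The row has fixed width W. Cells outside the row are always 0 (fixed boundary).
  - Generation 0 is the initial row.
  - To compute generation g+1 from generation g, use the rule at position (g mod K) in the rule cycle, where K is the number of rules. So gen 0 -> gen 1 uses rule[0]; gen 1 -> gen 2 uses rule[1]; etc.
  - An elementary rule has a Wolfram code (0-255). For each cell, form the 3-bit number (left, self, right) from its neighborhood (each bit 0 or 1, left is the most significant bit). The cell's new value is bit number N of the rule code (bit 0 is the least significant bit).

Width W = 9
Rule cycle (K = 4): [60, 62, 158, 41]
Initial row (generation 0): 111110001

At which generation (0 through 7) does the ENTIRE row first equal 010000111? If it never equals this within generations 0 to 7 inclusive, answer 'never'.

Answer: never

Derivation:
Gen 0: 111110001
Gen 1 (rule 60): 100001001
Gen 2 (rule 62): 110011111
Gen 3 (rule 158): 101111110
Gen 4 (rule 41): 011000000
Gen 5 (rule 60): 010100000
Gen 6 (rule 62): 111110000
Gen 7 (rule 158): 111101000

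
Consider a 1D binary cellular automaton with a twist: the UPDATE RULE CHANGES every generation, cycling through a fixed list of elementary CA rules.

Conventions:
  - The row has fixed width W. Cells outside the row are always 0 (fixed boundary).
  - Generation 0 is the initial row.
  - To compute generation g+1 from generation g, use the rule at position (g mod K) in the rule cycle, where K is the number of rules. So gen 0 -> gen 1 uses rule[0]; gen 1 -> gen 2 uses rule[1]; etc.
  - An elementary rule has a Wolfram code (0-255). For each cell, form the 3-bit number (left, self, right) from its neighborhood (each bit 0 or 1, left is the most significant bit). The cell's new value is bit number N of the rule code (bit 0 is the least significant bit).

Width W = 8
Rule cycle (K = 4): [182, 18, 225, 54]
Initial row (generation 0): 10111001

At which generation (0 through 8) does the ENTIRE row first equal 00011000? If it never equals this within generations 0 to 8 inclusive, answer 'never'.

Answer: never

Derivation:
Gen 0: 10111001
Gen 1 (rule 182): 11010111
Gen 2 (rule 18): 00000000
Gen 3 (rule 225): 11111111
Gen 4 (rule 54): 00000000
Gen 5 (rule 182): 00000000
Gen 6 (rule 18): 00000000
Gen 7 (rule 225): 11111111
Gen 8 (rule 54): 00000000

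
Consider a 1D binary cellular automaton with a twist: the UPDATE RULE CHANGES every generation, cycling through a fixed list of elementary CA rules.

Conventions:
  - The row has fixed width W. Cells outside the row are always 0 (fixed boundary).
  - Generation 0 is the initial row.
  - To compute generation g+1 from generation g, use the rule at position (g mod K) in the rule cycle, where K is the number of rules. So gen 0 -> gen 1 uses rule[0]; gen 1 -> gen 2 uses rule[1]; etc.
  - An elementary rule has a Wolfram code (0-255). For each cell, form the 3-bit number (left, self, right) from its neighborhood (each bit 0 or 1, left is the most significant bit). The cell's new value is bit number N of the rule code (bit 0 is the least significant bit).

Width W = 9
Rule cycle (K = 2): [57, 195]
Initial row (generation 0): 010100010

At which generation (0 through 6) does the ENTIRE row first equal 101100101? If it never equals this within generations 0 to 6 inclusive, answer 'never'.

Answer: 3

Derivation:
Gen 0: 010100010
Gen 1 (rule 57): 001011001
Gen 2 (rule 195): 110001010
Gen 3 (rule 57): 101100101
Gen 4 (rule 195): 000101000
Gen 5 (rule 57): 110010111
Gen 6 (rule 195): 010100011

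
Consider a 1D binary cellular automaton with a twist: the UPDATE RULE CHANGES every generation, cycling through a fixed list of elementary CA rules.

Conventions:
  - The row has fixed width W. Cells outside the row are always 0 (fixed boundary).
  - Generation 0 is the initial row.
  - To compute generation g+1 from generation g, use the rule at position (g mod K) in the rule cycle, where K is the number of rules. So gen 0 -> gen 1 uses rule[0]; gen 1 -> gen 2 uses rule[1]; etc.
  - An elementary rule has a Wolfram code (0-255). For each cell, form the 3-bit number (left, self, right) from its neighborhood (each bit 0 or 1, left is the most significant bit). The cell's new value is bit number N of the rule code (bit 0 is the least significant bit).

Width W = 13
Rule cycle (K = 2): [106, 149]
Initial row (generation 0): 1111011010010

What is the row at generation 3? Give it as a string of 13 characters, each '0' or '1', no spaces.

Answer: 1101101101101

Derivation:
Gen 0: 1111011010010
Gen 1 (rule 106): 1001111100100
Gen 2 (rule 149): 1100111010111
Gen 3 (rule 106): 1101101101101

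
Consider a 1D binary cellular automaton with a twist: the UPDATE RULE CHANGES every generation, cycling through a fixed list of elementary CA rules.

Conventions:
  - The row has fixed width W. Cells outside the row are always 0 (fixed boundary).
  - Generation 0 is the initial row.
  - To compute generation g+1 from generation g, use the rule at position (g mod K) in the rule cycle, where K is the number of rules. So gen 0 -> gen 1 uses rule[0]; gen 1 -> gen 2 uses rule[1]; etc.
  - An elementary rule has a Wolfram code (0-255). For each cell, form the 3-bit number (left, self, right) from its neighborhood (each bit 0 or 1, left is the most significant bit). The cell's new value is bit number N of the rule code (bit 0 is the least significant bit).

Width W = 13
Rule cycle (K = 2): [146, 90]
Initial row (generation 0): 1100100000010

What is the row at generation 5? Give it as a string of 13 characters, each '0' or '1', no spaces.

Gen 0: 1100100000010
Gen 1 (rule 146): 0011010000101
Gen 2 (rule 90): 0111001001000
Gen 3 (rule 146): 1010110110100
Gen 4 (rule 90): 0000110110010
Gen 5 (rule 146): 0001000001101

Answer: 0001000001101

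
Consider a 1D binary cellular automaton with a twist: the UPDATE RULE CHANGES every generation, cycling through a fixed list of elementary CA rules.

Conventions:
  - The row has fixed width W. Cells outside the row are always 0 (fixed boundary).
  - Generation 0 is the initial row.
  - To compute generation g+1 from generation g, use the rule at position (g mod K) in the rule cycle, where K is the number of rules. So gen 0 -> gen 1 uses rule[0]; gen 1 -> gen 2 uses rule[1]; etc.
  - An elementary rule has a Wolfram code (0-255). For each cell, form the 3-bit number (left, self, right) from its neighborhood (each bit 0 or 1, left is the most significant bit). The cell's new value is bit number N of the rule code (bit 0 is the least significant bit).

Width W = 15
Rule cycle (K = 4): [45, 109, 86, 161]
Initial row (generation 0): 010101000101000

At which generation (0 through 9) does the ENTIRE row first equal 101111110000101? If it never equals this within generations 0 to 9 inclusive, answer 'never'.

Answer: never

Derivation:
Gen 0: 010101000101000
Gen 1 (rule 45): 011111010111011
Gen 2 (rule 109): 010001111101111
Gen 3 (rule 86): 111010000100001
Gen 4 (rule 161): 010100110001100
Gen 5 (rule 45): 011100100101001
Gen 6 (rule 109): 010100100111001
Gen 7 (rule 86): 110111111001111
Gen 8 (rule 161): 001011110000110
Gen 9 (rule 45): 101110000110100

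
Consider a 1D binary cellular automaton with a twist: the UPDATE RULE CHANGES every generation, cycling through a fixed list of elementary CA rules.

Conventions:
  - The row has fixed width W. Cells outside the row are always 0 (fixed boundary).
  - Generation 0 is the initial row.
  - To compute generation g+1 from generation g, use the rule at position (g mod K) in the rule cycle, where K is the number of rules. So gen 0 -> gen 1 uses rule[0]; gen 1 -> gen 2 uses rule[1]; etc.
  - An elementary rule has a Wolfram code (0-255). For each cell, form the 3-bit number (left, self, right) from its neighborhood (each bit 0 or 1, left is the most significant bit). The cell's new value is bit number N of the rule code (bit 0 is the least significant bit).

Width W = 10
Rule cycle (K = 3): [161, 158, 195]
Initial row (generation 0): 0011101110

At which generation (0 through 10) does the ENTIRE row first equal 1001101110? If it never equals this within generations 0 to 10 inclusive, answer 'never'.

Gen 0: 0011101110
Gen 1 (rule 161): 1001010100
Gen 2 (rule 158): 1111010110
Gen 3 (rule 195): 0111000010
Gen 4 (rule 161): 0010011000
Gen 5 (rule 158): 0111110100
Gen 6 (rule 195): 1011110001
Gen 7 (rule 161): 0101100100
Gen 8 (rule 158): 1101011110
Gen 9 (rule 195): 0100001110
Gen 10 (rule 161): 0001100100

Answer: never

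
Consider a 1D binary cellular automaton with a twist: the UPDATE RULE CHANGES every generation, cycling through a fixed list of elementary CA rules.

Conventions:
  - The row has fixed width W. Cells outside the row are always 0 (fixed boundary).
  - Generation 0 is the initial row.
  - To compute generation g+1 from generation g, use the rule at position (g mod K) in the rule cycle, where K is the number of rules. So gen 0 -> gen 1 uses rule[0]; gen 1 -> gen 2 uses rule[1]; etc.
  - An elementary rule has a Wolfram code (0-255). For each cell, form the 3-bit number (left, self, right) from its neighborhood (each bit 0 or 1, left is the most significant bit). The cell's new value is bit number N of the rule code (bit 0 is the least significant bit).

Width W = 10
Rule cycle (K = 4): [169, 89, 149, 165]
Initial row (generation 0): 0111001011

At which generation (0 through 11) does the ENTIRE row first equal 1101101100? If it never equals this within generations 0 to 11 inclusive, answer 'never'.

Gen 0: 0111001011
Gen 1 (rule 169): 0110000110
Gen 2 (rule 89): 0111110111
Gen 3 (rule 149): 0011100010
Gen 4 (rule 165): 1001001010
Gen 5 (rule 169): 0000000100
Gen 6 (rule 89): 1111110011
Gen 7 (rule 149): 0111101000
Gen 8 (rule 165): 0011011011
Gen 9 (rule 169): 1010110110
Gen 10 (rule 89): 0000110111
Gen 11 (rule 149): 1110000010

Answer: never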